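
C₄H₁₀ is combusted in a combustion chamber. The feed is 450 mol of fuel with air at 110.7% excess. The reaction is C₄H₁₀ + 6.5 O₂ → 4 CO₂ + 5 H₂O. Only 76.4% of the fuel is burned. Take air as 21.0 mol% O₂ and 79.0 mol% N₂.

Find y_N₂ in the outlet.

0.765

Stoichiometric O₂ = 6.5 × 450 = 2925 mol; O₂ fed = 2925 × 2.107 = 6163 mol.
N₂ fed = 6163 × 79/21 = 23180 mol.
Fuel reacted = 0.764 × 450 → ξ = 343.8 mol.
Outlet (n = n₀ + ν ξ):
  C₄H₁₀: 450 − 1(343.8) = 106.2
  O₂: 6163 − 6.5(343.8) = 3928
  N₂: 23180 (inert)
  CO₂: 0 + 4(343.8) = 1375
  H₂O: 0 + 5(343.8) = 1719
Total out = 30310 mol; y_N₂ = 23180 / 30310 = 0.7648.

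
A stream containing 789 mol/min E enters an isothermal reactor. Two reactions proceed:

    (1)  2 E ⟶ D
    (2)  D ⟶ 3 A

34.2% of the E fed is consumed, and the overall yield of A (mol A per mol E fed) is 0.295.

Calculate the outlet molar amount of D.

Conversion of E: E consumed = 2ξ₁ = 0.342 × 789 → ξ₁ = 134.9 mol/min.
Yield of A: 3ξ₂ / 789 = 0.295 → ξ₂ = 77.58 mol/min.
Outlet amounts (n = n₀ + Σ ν·ξ):
  E: 789 − 2(134.9) = 519.2
  D: 0 + 1(134.9) − 1(77.58) = 57.33
  A: 0 + 3(77.58) = 232.8

57.3 mol/min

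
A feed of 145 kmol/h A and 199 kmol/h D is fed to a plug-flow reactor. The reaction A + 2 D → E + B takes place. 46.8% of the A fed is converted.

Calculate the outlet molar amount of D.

63.3 kmol/h

A reacted = 0.468 × 145 = 67.86 kmol/h; ν_A = −1, so ξ = 67.86/1 = 67.86 kmol/h.
Outlet amounts (n = n₀ + ν ξ):
  A: 145 − 1(67.86) = 77.14
  D: 199 − 2(67.86) = 63.28
  E: 0 + 1(67.86) = 67.86
  B: 0 + 1(67.86) = 67.86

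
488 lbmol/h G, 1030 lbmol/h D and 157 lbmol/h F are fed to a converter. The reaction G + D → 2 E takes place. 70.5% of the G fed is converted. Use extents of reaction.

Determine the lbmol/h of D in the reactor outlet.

G reacted = 0.705 × 488 = 344 lbmol/h; ν_G = −1, so ξ = 344/1 = 344 lbmol/h.
Outlet amounts (n = n₀ + ν ξ):
  G: 488 − 1(344) = 144
  D: 1030 − 1(344) = 686
  E: 0 + 2(344) = 688.1
  F: 157 (inert)

686 lbmol/h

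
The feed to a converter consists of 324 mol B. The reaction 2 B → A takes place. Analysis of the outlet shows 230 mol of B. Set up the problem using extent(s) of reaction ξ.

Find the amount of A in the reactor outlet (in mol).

For B: n = n₀ − 2ξ → 230 = 324 − 2ξ, giving ξ = 47 mol.
Outlet amounts (n = n₀ + ν ξ):
  B: 324 − 2(47) = 230
  A: 0 + 1(47) = 47

47 mol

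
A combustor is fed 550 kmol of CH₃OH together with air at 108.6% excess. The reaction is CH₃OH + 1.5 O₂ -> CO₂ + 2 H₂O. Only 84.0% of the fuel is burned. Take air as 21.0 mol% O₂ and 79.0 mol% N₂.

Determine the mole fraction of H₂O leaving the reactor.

0.103

Stoichiometric O₂ = 1.5 × 550 = 825 kmol; O₂ fed = 825 × 2.086 = 1721 kmol.
N₂ fed = 1721 × 79/21 = 6474 kmol.
Fuel reacted = 0.84 × 550 → ξ = 462 kmol.
Outlet (n = n₀ + ν ξ):
  CH₃OH: 550 − 1(462) = 88
  O₂: 1721 − 1.5(462) = 1028
  N₂: 6474 (inert)
  CO₂: 0 + 1(462) = 462
  H₂O: 0 + 2(462) = 924
Total out = 8976 kmol; y_H₂O = 924 / 8976 = 0.1029.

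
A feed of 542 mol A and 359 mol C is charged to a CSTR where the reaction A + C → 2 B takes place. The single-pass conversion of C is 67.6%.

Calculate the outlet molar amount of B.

C reacted = 0.676 × 359 = 242.7 mol; ν_C = −1, so ξ = 242.7/1 = 242.7 mol.
Outlet amounts (n = n₀ + ν ξ):
  A: 542 − 1(242.7) = 299.3
  C: 359 − 1(242.7) = 116.3
  B: 0 + 2(242.7) = 485.4

485 mol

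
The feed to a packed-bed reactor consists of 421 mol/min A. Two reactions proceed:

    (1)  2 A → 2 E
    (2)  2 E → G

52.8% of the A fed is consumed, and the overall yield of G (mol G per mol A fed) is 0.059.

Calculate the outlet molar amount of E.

Conversion of A: A consumed = 2ξ₁ = 0.528 × 421 → ξ₁ = 111.1 mol/min.
Yield of G: 1ξ₂ / 421 = 0.059 → ξ₂ = 24.84 mol/min.
Outlet amounts (n = n₀ + Σ ν·ξ):
  A: 421 − 2(111.1) = 198.7
  E: 0 + 2(111.1) − 2(24.84) = 172.6
  G: 0 + 1(24.84) = 24.84

173 mol/min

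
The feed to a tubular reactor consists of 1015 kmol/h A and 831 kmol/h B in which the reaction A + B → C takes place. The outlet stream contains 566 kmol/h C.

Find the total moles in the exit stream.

1280 kmol/h

For C: n = n₀ + 1ξ → 566 = 0 + 1ξ, giving ξ = 566 kmol/h.
Outlet amounts (n = n₀ + ν ξ):
  A: 1015 − 1(566) = 449
  B: 831 − 1(566) = 265
  C: 0 + 1(566) = 566
Total out = 449 + 265 + 566 = 1280 kmol/h.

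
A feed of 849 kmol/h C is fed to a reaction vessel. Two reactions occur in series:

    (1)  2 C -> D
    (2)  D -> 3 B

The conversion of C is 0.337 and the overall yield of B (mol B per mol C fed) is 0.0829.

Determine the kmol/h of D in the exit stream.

Conversion of C: C consumed = 2ξ₁ = 0.337 × 849 → ξ₁ = 143.1 kmol/h.
Yield of B: 3ξ₂ / 849 = 0.0829 → ξ₂ = 23.46 kmol/h.
Outlet amounts (n = n₀ + Σ ν·ξ):
  C: 849 − 2(143.1) = 562.9
  D: 0 + 1(143.1) − 1(23.46) = 119.6
  B: 0 + 3(23.46) = 70.38

120 kmol/h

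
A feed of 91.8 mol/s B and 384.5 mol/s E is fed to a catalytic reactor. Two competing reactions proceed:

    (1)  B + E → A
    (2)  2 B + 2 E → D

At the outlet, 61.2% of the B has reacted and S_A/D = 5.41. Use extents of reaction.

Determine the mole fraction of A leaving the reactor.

Conversion of B: B consumed = 0.612 × 91.8 = 56.18 mol/s = 1ξ₁ + 2ξ₂.
Selectivity: 1ξ₁ / (1ξ₂) = 5.41 → ξ₁ = 5.41 ξ₂.
Substitute: (1·5.41 + 2) ξ₂ = 56.18 → ξ₂ = 7.582 mol/s, ξ₁ = 41.02 mol/s.
Outlet amounts (n = n₀ + Σ ν·ξ):
  B: 91.8 − 1(41.02) − 2(7.582) = 35.62
  E: 384.5 − 1(41.02) − 2(7.582) = 328.3
  A: 0 + 1(41.02) = 41.02
  D: 0 + 1(7.582) = 7.582
Total out = 412.5 mol/s; y_A = 41.02 / 412.5 = 0.09943.

0.0994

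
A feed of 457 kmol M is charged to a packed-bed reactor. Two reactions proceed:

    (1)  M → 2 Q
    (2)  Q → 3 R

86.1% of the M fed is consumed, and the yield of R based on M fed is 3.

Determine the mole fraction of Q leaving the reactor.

0.187

Conversion of M: M consumed = 1ξ₁ = 0.861 × 457 → ξ₁ = 393.5 kmol.
Yield of R: 3ξ₂ / 457 = 3 → ξ₂ = 457 kmol.
Outlet amounts (n = n₀ + Σ ν·ξ):
  M: 457 − 1(393.5) = 63.52
  Q: 0 + 2(393.5) − 1(457) = 330
  R: 0 + 3(457) = 1371
Total out = 1764 kmol; y_Q = 330 / 1764 = 0.187.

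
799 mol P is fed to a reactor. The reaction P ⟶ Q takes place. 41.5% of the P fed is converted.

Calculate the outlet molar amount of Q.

332 mol

P reacted = 0.415 × 799 = 331.6 mol; ν_P = −1, so ξ = 331.6/1 = 331.6 mol.
Outlet amounts (n = n₀ + ν ξ):
  P: 799 − 1(331.6) = 467.4
  Q: 0 + 1(331.6) = 331.6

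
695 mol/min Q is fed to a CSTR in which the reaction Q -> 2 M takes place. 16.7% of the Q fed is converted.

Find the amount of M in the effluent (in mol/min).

232 mol/min

Q reacted = 0.167 × 695 = 116.1 mol/min; ν_Q = −1, so ξ = 116.1/1 = 116.1 mol/min.
Outlet amounts (n = n₀ + ν ξ):
  Q: 695 − 1(116.1) = 578.9
  M: 0 + 2(116.1) = 232.1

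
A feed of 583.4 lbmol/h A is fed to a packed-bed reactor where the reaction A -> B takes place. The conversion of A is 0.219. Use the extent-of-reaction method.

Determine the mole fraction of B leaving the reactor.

0.219

A reacted = 0.219 × 583.4 = 127.8 lbmol/h; ν_A = −1, so ξ = 127.8/1 = 127.8 lbmol/h.
Outlet amounts (n = n₀ + ν ξ):
  A: 583.4 − 1(127.8) = 455.6
  B: 0 + 1(127.8) = 127.8
Total out = 583.4 lbmol/h; y_B = 127.8 / 583.4 = 0.219.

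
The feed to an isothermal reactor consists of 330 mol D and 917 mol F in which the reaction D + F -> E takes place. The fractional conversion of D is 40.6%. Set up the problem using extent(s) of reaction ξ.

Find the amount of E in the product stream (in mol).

D reacted = 0.406 × 330 = 134 mol; ν_D = −1, so ξ = 134/1 = 134 mol.
Outlet amounts (n = n₀ + ν ξ):
  D: 330 − 1(134) = 196
  F: 917 − 1(134) = 783
  E: 0 + 1(134) = 134

134 mol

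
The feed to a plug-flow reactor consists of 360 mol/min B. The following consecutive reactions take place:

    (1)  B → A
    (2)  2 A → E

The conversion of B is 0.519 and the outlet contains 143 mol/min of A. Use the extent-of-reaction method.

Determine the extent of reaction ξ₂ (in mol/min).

ξ₂ = 21.9 mol/min

Conversion of B: B consumed = 1ξ₁ = 0.519 × 360 → ξ₁ = 186.8 mol/min.
A balance: n_A = 0 + 1ξ₁ − 2ξ₂ = 143 → ξ₂ = (1·186.8 − 143)/2 = 21.92 mol/min.
Outlet amounts (n = n₀ + Σ ν·ξ):
  B: 360 − 1(186.8) = 173.2
  A: 0 + 1(186.8) − 2(21.92) = 143
  E: 0 + 1(21.92) = 21.92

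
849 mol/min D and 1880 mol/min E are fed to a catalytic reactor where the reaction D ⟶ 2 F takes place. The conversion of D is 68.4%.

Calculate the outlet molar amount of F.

D reacted = 0.684 × 849 = 580.7 mol/min; ν_D = −1, so ξ = 580.7/1 = 580.7 mol/min.
Outlet amounts (n = n₀ + ν ξ):
  D: 849 − 1(580.7) = 268.3
  F: 0 + 2(580.7) = 1161
  E: 1880 (inert)

1160 mol/min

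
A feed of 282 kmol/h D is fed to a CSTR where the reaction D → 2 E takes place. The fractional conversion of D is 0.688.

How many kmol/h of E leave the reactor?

388 kmol/h

D reacted = 0.688 × 282 = 194 kmol/h; ν_D = −1, so ξ = 194/1 = 194 kmol/h.
Outlet amounts (n = n₀ + ν ξ):
  D: 282 − 1(194) = 87.98
  E: 0 + 2(194) = 388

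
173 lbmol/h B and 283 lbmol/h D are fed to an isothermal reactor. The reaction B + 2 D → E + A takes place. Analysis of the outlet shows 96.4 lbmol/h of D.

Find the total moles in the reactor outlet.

363 lbmol/h

For D: n = n₀ − 2ξ → 96.4 = 283 − 2ξ, giving ξ = 93.3 lbmol/h.
Outlet amounts (n = n₀ + ν ξ):
  B: 173 − 1(93.3) = 79.7
  D: 283 − 2(93.3) = 96.4
  E: 0 + 1(93.3) = 93.3
  A: 0 + 1(93.3) = 93.3
Total out = 79.7 + 96.4 + 93.3 + 93.3 = 362.7 lbmol/h.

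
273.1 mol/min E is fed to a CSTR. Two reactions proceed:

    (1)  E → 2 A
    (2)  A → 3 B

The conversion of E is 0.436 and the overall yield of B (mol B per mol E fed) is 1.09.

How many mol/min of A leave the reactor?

139 mol/min

Conversion of E: E consumed = 1ξ₁ = 0.436 × 273.1 → ξ₁ = 119.1 mol/min.
Yield of B: 3ξ₂ / 273.1 = 1.09 → ξ₂ = 99.23 mol/min.
Outlet amounts (n = n₀ + Σ ν·ξ):
  E: 273.1 − 1(119.1) = 154
  A: 0 + 2(119.1) − 1(99.23) = 138.9
  B: 0 + 3(99.23) = 297.7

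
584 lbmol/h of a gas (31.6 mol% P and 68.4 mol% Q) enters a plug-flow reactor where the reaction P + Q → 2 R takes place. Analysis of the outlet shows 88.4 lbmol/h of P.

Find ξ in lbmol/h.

For P: n = n₀ − 1ξ → 88.4 = 184.5 − 1ξ, giving ξ = 96.14 lbmol/h.
Outlet amounts (n = n₀ + ν ξ):
  P: 184.5 − 1(96.14) = 88.4
  Q: 399.5 − 1(96.14) = 303.3
  R: 0 + 2(96.14) = 192.3

ξ = 96.1 lbmol/h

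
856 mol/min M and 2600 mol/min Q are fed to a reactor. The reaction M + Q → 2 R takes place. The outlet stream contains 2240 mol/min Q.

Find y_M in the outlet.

0.144

For Q: n = n₀ − 1ξ → 2240 = 2600 − 1ξ, giving ξ = 360 mol/min.
Outlet amounts (n = n₀ + ν ξ):
  M: 856 − 1(360) = 496
  Q: 2600 − 1(360) = 2240
  R: 0 + 2(360) = 720
Total out = 3456 mol/min; y_M = 496 / 3456 = 0.1435.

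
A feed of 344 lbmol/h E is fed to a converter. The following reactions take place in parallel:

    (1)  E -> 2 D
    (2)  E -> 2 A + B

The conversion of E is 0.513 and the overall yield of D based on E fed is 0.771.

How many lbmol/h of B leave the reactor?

Yield of D: 2ξ₁ / 344 = 0.771 → ξ₁ = 132.6 lbmol/h.
Conversion of E: 1ξ₁ + 1ξ₂ = 0.513 × 344 = 176.5 → ξ₂ = 43.86 lbmol/h.
Outlet amounts (n = n₀ + Σ ν·ξ):
  E: 344 − 1(132.6) − 1(43.86) = 167.5
  D: 0 + 2(132.6) = 265.2
  A: 0 + 2(43.86) = 87.72
  B: 0 + 1(43.86) = 43.86

43.9 lbmol/h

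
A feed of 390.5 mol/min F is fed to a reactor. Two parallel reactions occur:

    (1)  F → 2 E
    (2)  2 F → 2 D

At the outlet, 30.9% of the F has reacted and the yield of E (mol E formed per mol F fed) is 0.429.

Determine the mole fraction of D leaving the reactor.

Yield of E: 2ξ₁ / 390.5 = 0.429 → ξ₁ = 83.76 mol/min.
Conversion of F: 1ξ₁ + 2ξ₂ = 0.309 × 390.5 = 120.7 → ξ₂ = 18.45 mol/min.
Outlet amounts (n = n₀ + Σ ν·ξ):
  F: 390.5 − 1(83.76) − 2(18.45) = 269.8
  E: 0 + 2(83.76) = 167.5
  D: 0 + 2(18.45) = 36.9
Total out = 474.3 mol/min; y_D = 36.9 / 474.3 = 0.07781.

0.0778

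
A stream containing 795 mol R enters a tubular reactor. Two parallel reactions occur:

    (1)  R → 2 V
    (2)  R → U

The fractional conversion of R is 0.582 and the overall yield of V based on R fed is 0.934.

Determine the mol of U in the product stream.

Yield of V: 2ξ₁ / 795 = 0.934 → ξ₁ = 371.3 mol.
Conversion of R: 1ξ₁ + 1ξ₂ = 0.582 × 795 = 462.7 → ξ₂ = 91.42 mol.
Outlet amounts (n = n₀ + Σ ν·ξ):
  R: 795 − 1(371.3) − 1(91.42) = 332.3
  V: 0 + 2(371.3) = 742.5
  U: 0 + 1(91.42) = 91.42

91.4 mol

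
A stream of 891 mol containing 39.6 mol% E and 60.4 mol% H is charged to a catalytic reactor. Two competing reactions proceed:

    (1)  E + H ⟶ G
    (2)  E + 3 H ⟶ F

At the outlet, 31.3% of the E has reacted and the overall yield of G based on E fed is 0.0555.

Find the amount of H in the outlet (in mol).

246 mol

Yield of G: 1ξ₁ / 352.8 = 0.0555 → ξ₁ = 19.58 mol.
Conversion of E: 1ξ₁ + 1ξ₂ = 0.313 × 352.8 = 110.4 → ξ₂ = 90.86 mol.
Outlet amounts (n = n₀ + Σ ν·ξ):
  E: 352.8 − 1(19.58) − 1(90.86) = 242.4
  H: 538.2 − 1(19.58) − 3(90.86) = 246
  G: 0 + 1(19.58) = 19.58
  F: 0 + 1(90.86) = 90.86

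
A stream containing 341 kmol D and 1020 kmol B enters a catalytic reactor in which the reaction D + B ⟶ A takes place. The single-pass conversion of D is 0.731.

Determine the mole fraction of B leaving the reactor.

D reacted = 0.731 × 341 = 249.3 kmol; ν_D = −1, so ξ = 249.3/1 = 249.3 kmol.
Outlet amounts (n = n₀ + ν ξ):
  D: 341 − 1(249.3) = 91.73
  B: 1020 − 1(249.3) = 770.7
  A: 0 + 1(249.3) = 249.3
Total out = 1112 kmol; y_B = 770.7 / 1112 = 0.6933.

0.693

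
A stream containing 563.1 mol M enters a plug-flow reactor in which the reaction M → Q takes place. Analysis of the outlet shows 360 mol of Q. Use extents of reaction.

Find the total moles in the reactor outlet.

For Q: n = n₀ + 1ξ → 360 = 0 + 1ξ, giving ξ = 360 mol.
Outlet amounts (n = n₀ + ν ξ):
  M: 563.1 − 1(360) = 203.1
  Q: 0 + 1(360) = 360
Total out = 203.1 + 360 = 563.1 mol.

563 mol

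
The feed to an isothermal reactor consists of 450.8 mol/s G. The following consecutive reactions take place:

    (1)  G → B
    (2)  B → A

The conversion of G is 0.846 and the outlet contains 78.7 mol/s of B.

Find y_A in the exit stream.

0.671

Conversion of G: G consumed = 1ξ₁ = 0.846 × 450.8 → ξ₁ = 381.4 mol/s.
B balance: n_B = 0 + 1ξ₁ − 1ξ₂ = 78.7 → ξ₂ = (1·381.4 − 78.7)/1 = 302.7 mol/s.
Outlet amounts (n = n₀ + Σ ν·ξ):
  G: 450.8 − 1(381.4) = 69.42
  B: 0 + 1(381.4) − 1(302.7) = 78.7
  A: 0 + 1(302.7) = 302.7
Total out = 450.8 mol/s; y_A = 302.7 / 450.8 = 0.6714.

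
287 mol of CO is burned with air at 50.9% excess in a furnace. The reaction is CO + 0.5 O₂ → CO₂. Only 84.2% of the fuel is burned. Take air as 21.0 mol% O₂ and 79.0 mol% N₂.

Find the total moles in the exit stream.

1200 mol

Stoichiometric O₂ = 0.5 × 287 = 143.5 mol; O₂ fed = 143.5 × 1.509 = 216.5 mol.
N₂ fed = 216.5 × 79/21 = 814.6 mol.
Fuel reacted = 0.842 × 287 → ξ = 241.7 mol.
Outlet (n = n₀ + ν ξ):
  CO: 287 − 1(241.7) = 45.35
  O₂: 216.5 − 0.5(241.7) = 95.71
  N₂: 814.6 (inert)
  CO₂: 0 + 1(241.7) = 241.7
Total out = 45.35 + 95.71 + 814.6 + 241.7 = 1197 mol.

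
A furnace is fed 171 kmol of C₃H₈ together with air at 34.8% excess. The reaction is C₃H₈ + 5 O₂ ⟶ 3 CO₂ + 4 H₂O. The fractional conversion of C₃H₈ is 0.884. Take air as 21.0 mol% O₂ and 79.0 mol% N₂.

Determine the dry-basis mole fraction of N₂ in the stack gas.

Stoichiometric O₂ = 5 × 171 = 855 kmol; O₂ fed = 855 × 1.348 = 1153 kmol.
N₂ fed = 1153 × 79/21 = 4336 kmol.
Fuel reacted = 0.884 × 171 → ξ = 151.2 kmol.
Outlet (n = n₀ + ν ξ):
  C₃H₈: 171 − 1(151.2) = 19.84
  O₂: 1153 − 5(151.2) = 396.7
  N₂: 4336 (inert)
  CO₂: 0 + 3(151.2) = 453.5
  H₂O: 0 + 4(151.2) = 604.7
Dry total = 5206 kmol; y_N₂ (dry) = 4336 / 5206 = 0.8329.

0.833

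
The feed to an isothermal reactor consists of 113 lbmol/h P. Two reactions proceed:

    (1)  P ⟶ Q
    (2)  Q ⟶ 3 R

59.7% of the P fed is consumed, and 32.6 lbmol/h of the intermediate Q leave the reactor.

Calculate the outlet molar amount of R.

105 lbmol/h

Conversion of P: P consumed = 1ξ₁ = 0.597 × 113 → ξ₁ = 67.46 lbmol/h.
Q balance: n_Q = 0 + 1ξ₁ − 1ξ₂ = 32.6 → ξ₂ = (1·67.46 − 32.6)/1 = 34.86 lbmol/h.
Outlet amounts (n = n₀ + Σ ν·ξ):
  P: 113 − 1(67.46) = 45.54
  Q: 0 + 1(67.46) − 1(34.86) = 32.6
  R: 0 + 3(34.86) = 104.6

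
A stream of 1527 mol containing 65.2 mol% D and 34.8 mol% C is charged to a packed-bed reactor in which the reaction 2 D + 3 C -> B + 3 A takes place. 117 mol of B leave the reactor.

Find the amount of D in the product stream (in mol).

762 mol

For B: n = n₀ + 1ξ → 117 = 0 + 1ξ, giving ξ = 117 mol.
Outlet amounts (n = n₀ + ν ξ):
  D: 995.6 − 2(117) = 761.6
  C: 531.4 − 3(117) = 180.4
  B: 0 + 1(117) = 117
  A: 0 + 3(117) = 351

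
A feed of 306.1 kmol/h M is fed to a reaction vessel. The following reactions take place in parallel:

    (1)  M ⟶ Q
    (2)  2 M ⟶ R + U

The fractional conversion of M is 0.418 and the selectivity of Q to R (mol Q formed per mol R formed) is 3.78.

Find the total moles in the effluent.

Conversion of M: M consumed = 0.418 × 306.1 = 127.9 kmol/h = 1ξ₁ + 2ξ₂.
Selectivity: 1ξ₁ / (1ξ₂) = 3.78 → ξ₁ = 3.78 ξ₂.
Substitute: (1·3.78 + 2) ξ₂ = 127.9 → ξ₂ = 22.14 kmol/h, ξ₁ = 83.68 kmol/h.
Outlet amounts (n = n₀ + Σ ν·ξ):
  M: 306.1 − 1(83.68) − 2(22.14) = 178.2
  Q: 0 + 1(83.68) = 83.68
  R: 0 + 1(22.14) = 22.14
  U: 0 + 1(22.14) = 22.14
Total out = 178.2 + 83.68 + 22.14 + 22.14 = 306.1 kmol/h.

306 kmol/h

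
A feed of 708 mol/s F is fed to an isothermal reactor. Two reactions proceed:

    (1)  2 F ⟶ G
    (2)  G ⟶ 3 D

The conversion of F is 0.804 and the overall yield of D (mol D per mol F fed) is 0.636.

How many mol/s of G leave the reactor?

135 mol/s

Conversion of F: F consumed = 2ξ₁ = 0.804 × 708 → ξ₁ = 284.6 mol/s.
Yield of D: 3ξ₂ / 708 = 0.636 → ξ₂ = 150.1 mol/s.
Outlet amounts (n = n₀ + Σ ν·ξ):
  F: 708 − 2(284.6) = 138.8
  G: 0 + 1(284.6) − 1(150.1) = 134.5
  D: 0 + 3(150.1) = 450.3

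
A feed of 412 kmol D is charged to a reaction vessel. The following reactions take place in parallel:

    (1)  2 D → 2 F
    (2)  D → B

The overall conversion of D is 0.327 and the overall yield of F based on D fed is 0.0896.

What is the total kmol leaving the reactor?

Yield of F: 2ξ₁ / 412 = 0.0896 → ξ₁ = 18.46 kmol.
Conversion of D: 2ξ₁ + 1ξ₂ = 0.327 × 412 = 134.7 → ξ₂ = 97.81 kmol.
Outlet amounts (n = n₀ + Σ ν·ξ):
  D: 412 − 2(18.46) − 1(97.81) = 277.3
  F: 0 + 2(18.46) = 36.92
  B: 0 + 1(97.81) = 97.81
Total out = 277.3 + 36.92 + 97.81 = 412 kmol.

412 kmol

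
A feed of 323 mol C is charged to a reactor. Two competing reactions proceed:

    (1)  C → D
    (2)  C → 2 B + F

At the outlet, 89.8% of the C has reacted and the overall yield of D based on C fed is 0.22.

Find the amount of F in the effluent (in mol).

Yield of D: 1ξ₁ / 323 = 0.22 → ξ₁ = 71.06 mol.
Conversion of C: 1ξ₁ + 1ξ₂ = 0.898 × 323 = 290.1 → ξ₂ = 219 mol.
Outlet amounts (n = n₀ + Σ ν·ξ):
  C: 323 − 1(71.06) − 1(219) = 32.95
  D: 0 + 1(71.06) = 71.06
  B: 0 + 2(219) = 438
  F: 0 + 1(219) = 219

219 mol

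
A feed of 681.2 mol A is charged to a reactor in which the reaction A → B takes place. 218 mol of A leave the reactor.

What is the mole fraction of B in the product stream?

For A: n = n₀ − 1ξ → 218 = 681.2 − 1ξ, giving ξ = 463.2 mol.
Outlet amounts (n = n₀ + ν ξ):
  A: 681.2 − 1(463.2) = 218
  B: 0 + 1(463.2) = 463.2
Total out = 681.2 mol; y_B = 463.2 / 681.2 = 0.68.

0.68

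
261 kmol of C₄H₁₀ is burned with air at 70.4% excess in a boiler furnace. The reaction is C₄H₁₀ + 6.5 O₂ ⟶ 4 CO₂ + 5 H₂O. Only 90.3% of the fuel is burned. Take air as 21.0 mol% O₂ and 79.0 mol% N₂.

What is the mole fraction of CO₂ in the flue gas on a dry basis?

Stoichiometric O₂ = 6.5 × 261 = 1696 kmol; O₂ fed = 1696 × 1.704 = 2891 kmol.
N₂ fed = 2891 × 79/21 = 10880 kmol.
Fuel reacted = 0.903 × 261 → ξ = 235.7 kmol.
Outlet (n = n₀ + ν ξ):
  C₄H₁₀: 261 − 1(235.7) = 25.32
  O₂: 2891 − 6.5(235.7) = 1359
  N₂: 10880 (inert)
  CO₂: 0 + 4(235.7) = 942.7
  H₂O: 0 + 5(235.7) = 1178
Dry total = 13200 kmol; y_CO₂ (dry) = 942.7 / 13200 = 0.07141.

0.0714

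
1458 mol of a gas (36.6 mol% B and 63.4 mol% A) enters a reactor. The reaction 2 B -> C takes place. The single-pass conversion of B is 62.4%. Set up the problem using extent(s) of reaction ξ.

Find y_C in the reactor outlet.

0.129

B reacted = 0.624 × 533.6 = 333 mol; ν_B = −2, so ξ = 333/2 = 166.5 mol.
Outlet amounts (n = n₀ + ν ξ):
  B: 533.6 − 2(166.5) = 200.6
  C: 0 + 1(166.5) = 166.5
  A: 924.4 (inert)
Total out = 1292 mol; y_C = 166.5 / 1292 = 0.1289.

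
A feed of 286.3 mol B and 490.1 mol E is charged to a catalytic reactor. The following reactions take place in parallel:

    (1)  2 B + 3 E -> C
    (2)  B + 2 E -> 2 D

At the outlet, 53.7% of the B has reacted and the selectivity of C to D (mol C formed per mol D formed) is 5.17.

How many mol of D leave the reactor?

14.2 mol

Conversion of B: B consumed = 0.537 × 286.3 = 153.7 mol = 2ξ₁ + 1ξ₂.
Selectivity: 1ξ₁ / (2ξ₂) = 5.17 → ξ₁ = 10.34 ξ₂.
Substitute: (2·10.34 + 1) ξ₂ = 153.7 → ξ₂ = 7.091 mol, ξ₁ = 73.33 mol.
Outlet amounts (n = n₀ + Σ ν·ξ):
  B: 286.3 − 2(73.33) − 1(7.091) = 132.6
  E: 490.1 − 3(73.33) − 2(7.091) = 255.9
  C: 0 + 1(73.33) = 73.33
  D: 0 + 2(7.091) = 14.18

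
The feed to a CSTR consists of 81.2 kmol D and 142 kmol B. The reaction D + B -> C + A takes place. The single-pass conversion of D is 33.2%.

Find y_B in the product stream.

D reacted = 0.332 × 81.2 = 26.96 kmol; ν_D = −1, so ξ = 26.96/1 = 26.96 kmol.
Outlet amounts (n = n₀ + ν ξ):
  D: 81.2 − 1(26.96) = 54.24
  B: 142 − 1(26.96) = 115
  C: 0 + 1(26.96) = 26.96
  A: 0 + 1(26.96) = 26.96
Total out = 223.2 kmol; y_B = 115 / 223.2 = 0.5154.

0.515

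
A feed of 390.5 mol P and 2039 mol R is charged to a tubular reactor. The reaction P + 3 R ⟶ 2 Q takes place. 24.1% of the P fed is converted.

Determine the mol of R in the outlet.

P reacted = 0.241 × 390.5 = 94.11 mol; ν_P = −1, so ξ = 94.11/1 = 94.11 mol.
Outlet amounts (n = n₀ + ν ξ):
  P: 390.5 − 1(94.11) = 296.4
  R: 2039 − 3(94.11) = 1757
  Q: 0 + 2(94.11) = 188.2

1760 mol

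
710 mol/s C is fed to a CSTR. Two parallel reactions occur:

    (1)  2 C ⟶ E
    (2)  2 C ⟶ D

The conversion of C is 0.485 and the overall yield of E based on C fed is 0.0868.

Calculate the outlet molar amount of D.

Yield of E: 1ξ₁ / 710 = 0.0868 → ξ₁ = 61.63 mol/s.
Conversion of C: 2ξ₁ + 2ξ₂ = 0.485 × 710 = 344.3 → ξ₂ = 110.5 mol/s.
Outlet amounts (n = n₀ + Σ ν·ξ):
  C: 710 − 2(61.63) − 2(110.5) = 365.7
  E: 0 + 1(61.63) = 61.63
  D: 0 + 1(110.5) = 110.5

111 mol/s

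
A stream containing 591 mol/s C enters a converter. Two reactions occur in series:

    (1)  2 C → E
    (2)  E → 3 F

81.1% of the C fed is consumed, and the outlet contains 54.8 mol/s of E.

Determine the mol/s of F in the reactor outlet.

555 mol/s

Conversion of C: C consumed = 2ξ₁ = 0.811 × 591 → ξ₁ = 239.7 mol/s.
E balance: n_E = 0 + 1ξ₁ − 1ξ₂ = 54.8 → ξ₂ = (1·239.7 − 54.8)/1 = 184.9 mol/s.
Outlet amounts (n = n₀ + Σ ν·ξ):
  C: 591 − 2(239.7) = 111.7
  E: 0 + 1(239.7) − 1(184.9) = 54.8
  F: 0 + 3(184.9) = 554.6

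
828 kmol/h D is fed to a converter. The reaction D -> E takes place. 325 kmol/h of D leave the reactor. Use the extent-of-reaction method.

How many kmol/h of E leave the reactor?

503 kmol/h

For D: n = n₀ − 1ξ → 325 = 828 − 1ξ, giving ξ = 503 kmol/h.
Outlet amounts (n = n₀ + ν ξ):
  D: 828 − 1(503) = 325
  E: 0 + 1(503) = 503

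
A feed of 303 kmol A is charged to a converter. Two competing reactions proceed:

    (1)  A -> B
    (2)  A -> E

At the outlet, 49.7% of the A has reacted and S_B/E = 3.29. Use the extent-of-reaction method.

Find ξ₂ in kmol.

Conversion of A: A consumed = 0.497 × 303 = 150.6 kmol = 1ξ₁ + 1ξ₂.
Selectivity: 1ξ₁ / (1ξ₂) = 3.29 → ξ₁ = 3.29 ξ₂.
Substitute: (1·3.29 + 1) ξ₂ = 150.6 → ξ₂ = 35.1 kmol, ξ₁ = 115.5 kmol.
Outlet amounts (n = n₀ + Σ ν·ξ):
  A: 303 − 1(115.5) − 1(35.1) = 152.4
  B: 0 + 1(115.5) = 115.5
  E: 0 + 1(35.1) = 35.1

ξ₂ = 35.1 kmol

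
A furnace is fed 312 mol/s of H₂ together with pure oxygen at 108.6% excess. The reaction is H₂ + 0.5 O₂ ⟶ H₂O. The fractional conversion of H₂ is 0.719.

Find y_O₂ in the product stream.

Stoichiometric O₂ = 0.5 × 312 = 156 mol/s; O₂ fed = 156 × 2.086 = 325.4 mol/s.
Fuel reacted = 0.719 × 312 → ξ = 224.3 mol/s.
Outlet (n = n₀ + ν ξ):
  H₂: 312 − 1(224.3) = 87.67
  O₂: 325.4 − 0.5(224.3) = 213.3
  H₂O: 0 + 1(224.3) = 224.3
Total out = 525.3 mol/s; y_O₂ = 213.3 / 525.3 = 0.406.

0.406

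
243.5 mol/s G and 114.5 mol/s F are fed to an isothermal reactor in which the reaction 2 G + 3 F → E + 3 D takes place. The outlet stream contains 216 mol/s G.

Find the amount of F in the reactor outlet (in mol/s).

For G: n = n₀ − 2ξ → 216 = 243.5 − 2ξ, giving ξ = 13.75 mol/s.
Outlet amounts (n = n₀ + ν ξ):
  G: 243.5 − 2(13.75) = 216
  F: 114.5 − 3(13.75) = 73.25
  E: 0 + 1(13.75) = 13.75
  D: 0 + 3(13.75) = 41.25

73.2 mol/s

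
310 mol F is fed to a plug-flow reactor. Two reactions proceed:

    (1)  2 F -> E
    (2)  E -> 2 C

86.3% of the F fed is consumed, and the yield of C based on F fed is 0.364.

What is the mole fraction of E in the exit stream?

Conversion of F: F consumed = 2ξ₁ = 0.863 × 310 → ξ₁ = 133.8 mol.
Yield of C: 2ξ₂ / 310 = 0.364 → ξ₂ = 56.42 mol.
Outlet amounts (n = n₀ + Σ ν·ξ):
  F: 310 − 2(133.8) = 42.47
  E: 0 + 1(133.8) − 1(56.42) = 77.34
  C: 0 + 2(56.42) = 112.8
Total out = 232.7 mol; y_E = 77.34 / 232.7 = 0.3324.

0.332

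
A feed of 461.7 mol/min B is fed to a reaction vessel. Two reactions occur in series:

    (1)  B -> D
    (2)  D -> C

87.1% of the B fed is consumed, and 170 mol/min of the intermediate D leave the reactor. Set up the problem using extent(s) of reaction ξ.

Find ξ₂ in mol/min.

ξ₂ = 232 mol/min

Conversion of B: B consumed = 1ξ₁ = 0.871 × 461.7 → ξ₁ = 402.1 mol/min.
D balance: n_D = 0 + 1ξ₁ − 1ξ₂ = 170 → ξ₂ = (1·402.1 − 170)/1 = 232.1 mol/min.
Outlet amounts (n = n₀ + Σ ν·ξ):
  B: 461.7 − 1(402.1) = 59.56
  D: 0 + 1(402.1) − 1(232.1) = 170
  C: 0 + 1(232.1) = 232.1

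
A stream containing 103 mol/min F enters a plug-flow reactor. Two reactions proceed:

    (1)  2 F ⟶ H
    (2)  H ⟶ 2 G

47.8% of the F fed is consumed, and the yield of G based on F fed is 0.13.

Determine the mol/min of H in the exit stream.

Conversion of F: F consumed = 2ξ₁ = 0.478 × 103 → ξ₁ = 24.62 mol/min.
Yield of G: 2ξ₂ / 103 = 0.13 → ξ₂ = 6.695 mol/min.
Outlet amounts (n = n₀ + Σ ν·ξ):
  F: 103 − 2(24.62) = 53.77
  H: 0 + 1(24.62) − 1(6.695) = 17.92
  G: 0 + 2(6.695) = 13.39

17.9 mol/min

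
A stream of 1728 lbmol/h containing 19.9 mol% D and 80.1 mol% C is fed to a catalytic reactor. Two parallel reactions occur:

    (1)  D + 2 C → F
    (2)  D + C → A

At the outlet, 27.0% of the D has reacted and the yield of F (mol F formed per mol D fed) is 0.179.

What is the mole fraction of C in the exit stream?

Yield of F: 1ξ₁ / 343.9 = 0.179 → ξ₁ = 61.55 lbmol/h.
Conversion of D: 1ξ₁ + 1ξ₂ = 0.27 × 343.9 = 92.85 → ξ₂ = 31.29 lbmol/h.
Outlet amounts (n = n₀ + Σ ν·ξ):
  D: 343.9 − 1(61.55) − 1(31.29) = 251
  C: 1384 − 2(61.55) − 1(31.29) = 1230
  F: 0 + 1(61.55) = 61.55
  A: 0 + 1(31.29) = 31.29
Total out = 1574 lbmol/h; y_C = 1230 / 1574 = 0.7815.

0.781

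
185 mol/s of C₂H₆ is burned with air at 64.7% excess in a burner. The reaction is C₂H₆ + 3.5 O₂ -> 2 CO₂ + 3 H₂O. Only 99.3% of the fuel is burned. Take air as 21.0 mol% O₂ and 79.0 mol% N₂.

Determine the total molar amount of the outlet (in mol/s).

Stoichiometric O₂ = 3.5 × 185 = 647.5 mol/s; O₂ fed = 647.5 × 1.647 = 1066 mol/s.
N₂ fed = 1066 × 79/21 = 4012 mol/s.
Fuel reacted = 0.993 × 185 → ξ = 183.7 mol/s.
Outlet (n = n₀ + ν ξ):
  C₂H₆: 185 − 1(183.7) = 1.295
  O₂: 1066 − 3.5(183.7) = 423.5
  N₂: 4012 (inert)
  CO₂: 0 + 2(183.7) = 367.4
  H₂O: 0 + 3(183.7) = 551.1
Total out = 1.295 + 423.5 + 4012 + 367.4 + 551.1 = 5355 mol/s.

5360 mol/s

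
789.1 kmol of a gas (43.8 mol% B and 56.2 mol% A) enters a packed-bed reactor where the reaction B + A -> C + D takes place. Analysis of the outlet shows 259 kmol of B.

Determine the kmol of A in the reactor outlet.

357 kmol

For B: n = n₀ − 1ξ → 259 = 345.6 − 1ξ, giving ξ = 86.63 kmol.
Outlet amounts (n = n₀ + ν ξ):
  B: 345.6 − 1(86.63) = 259
  A: 443.5 − 1(86.63) = 356.8
  C: 0 + 1(86.63) = 86.63
  D: 0 + 1(86.63) = 86.63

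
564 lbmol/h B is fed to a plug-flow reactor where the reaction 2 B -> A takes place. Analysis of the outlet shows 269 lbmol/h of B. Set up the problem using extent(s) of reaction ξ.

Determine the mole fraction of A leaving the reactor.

0.354

For B: n = n₀ − 2ξ → 269 = 564 − 2ξ, giving ξ = 147.5 lbmol/h.
Outlet amounts (n = n₀ + ν ξ):
  B: 564 − 2(147.5) = 269
  A: 0 + 1(147.5) = 147.5
Total out = 416.5 lbmol/h; y_A = 147.5 / 416.5 = 0.3541.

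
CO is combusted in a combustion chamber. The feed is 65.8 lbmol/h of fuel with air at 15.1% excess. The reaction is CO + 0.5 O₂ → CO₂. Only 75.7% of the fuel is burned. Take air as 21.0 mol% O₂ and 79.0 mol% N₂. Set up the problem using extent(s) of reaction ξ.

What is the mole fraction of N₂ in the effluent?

Stoichiometric O₂ = 0.5 × 65.8 = 32.9 lbmol/h; O₂ fed = 32.9 × 1.151 = 37.87 lbmol/h.
N₂ fed = 37.87 × 79/21 = 142.5 lbmol/h.
Fuel reacted = 0.757 × 65.8 → ξ = 49.81 lbmol/h.
Outlet (n = n₀ + ν ξ):
  CO: 65.8 − 1(49.81) = 15.99
  O₂: 37.87 − 0.5(49.81) = 12.96
  N₂: 142.5 (inert)
  CO₂: 0 + 1(49.81) = 49.81
Total out = 221.2 lbmol/h; y_N₂ = 142.5 / 221.2 = 0.644.

0.644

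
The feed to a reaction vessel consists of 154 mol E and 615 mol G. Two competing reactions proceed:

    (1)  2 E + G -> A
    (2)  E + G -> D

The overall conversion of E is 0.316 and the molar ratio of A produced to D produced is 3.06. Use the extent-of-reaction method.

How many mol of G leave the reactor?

587 mol

Conversion of E: E consumed = 0.316 × 154 = 48.66 mol = 2ξ₁ + 1ξ₂.
Selectivity: 1ξ₁ / (1ξ₂) = 3.06 → ξ₁ = 3.06 ξ₂.
Substitute: (2·3.06 + 1) ξ₂ = 48.66 → ξ₂ = 6.835 mol, ξ₁ = 20.91 mol.
Outlet amounts (n = n₀ + Σ ν·ξ):
  E: 154 − 2(20.91) − 1(6.835) = 105.3
  G: 615 − 1(20.91) − 1(6.835) = 587.3
  A: 0 + 1(20.91) = 20.91
  D: 0 + 1(6.835) = 6.835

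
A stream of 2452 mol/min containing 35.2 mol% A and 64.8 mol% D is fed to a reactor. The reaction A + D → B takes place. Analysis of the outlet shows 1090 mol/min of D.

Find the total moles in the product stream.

For D: n = n₀ − 1ξ → 1090 = 1589 − 1ξ, giving ξ = 498.9 mol/min.
Outlet amounts (n = n₀ + ν ξ):
  A: 863.1 − 1(498.9) = 364.2
  D: 1589 − 1(498.9) = 1090
  B: 0 + 1(498.9) = 498.9
Total out = 364.2 + 1090 + 498.9 = 1953 mol/min.

1950 mol/min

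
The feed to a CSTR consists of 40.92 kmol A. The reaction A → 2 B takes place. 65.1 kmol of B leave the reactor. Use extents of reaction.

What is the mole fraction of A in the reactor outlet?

0.114

For B: n = n₀ + 2ξ → 65.1 = 0 + 2ξ, giving ξ = 32.55 kmol.
Outlet amounts (n = n₀ + ν ξ):
  A: 40.92 − 1(32.55) = 8.37
  B: 0 + 2(32.55) = 65.1
Total out = 73.47 kmol; y_A = 8.37 / 73.47 = 0.1139.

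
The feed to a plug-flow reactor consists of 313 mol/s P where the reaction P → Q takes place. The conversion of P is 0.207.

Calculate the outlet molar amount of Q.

P reacted = 0.207 × 313 = 64.79 mol/s; ν_P = −1, so ξ = 64.79/1 = 64.79 mol/s.
Outlet amounts (n = n₀ + ν ξ):
  P: 313 − 1(64.79) = 248.2
  Q: 0 + 1(64.79) = 64.79

64.8 mol/s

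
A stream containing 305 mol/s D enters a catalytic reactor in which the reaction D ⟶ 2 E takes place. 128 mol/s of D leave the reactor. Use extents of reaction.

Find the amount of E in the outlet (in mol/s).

354 mol/s

For D: n = n₀ − 1ξ → 128 = 305 − 1ξ, giving ξ = 177 mol/s.
Outlet amounts (n = n₀ + ν ξ):
  D: 305 − 1(177) = 128
  E: 0 + 2(177) = 354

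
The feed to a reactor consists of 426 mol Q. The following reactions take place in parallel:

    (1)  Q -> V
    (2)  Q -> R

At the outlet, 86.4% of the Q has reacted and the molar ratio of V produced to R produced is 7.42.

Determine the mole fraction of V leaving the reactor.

0.761

Conversion of Q: Q consumed = 0.864 × 426 = 368.1 mol = 1ξ₁ + 1ξ₂.
Selectivity: 1ξ₁ / (1ξ₂) = 7.42 → ξ₁ = 7.42 ξ₂.
Substitute: (1·7.42 + 1) ξ₂ = 368.1 → ξ₂ = 43.71 mol, ξ₁ = 324.4 mol.
Outlet amounts (n = n₀ + Σ ν·ξ):
  Q: 426 − 1(324.4) − 1(43.71) = 57.94
  V: 0 + 1(324.4) = 324.4
  R: 0 + 1(43.71) = 43.71
Total out = 426 mol; y_V = 324.4 / 426 = 0.7614.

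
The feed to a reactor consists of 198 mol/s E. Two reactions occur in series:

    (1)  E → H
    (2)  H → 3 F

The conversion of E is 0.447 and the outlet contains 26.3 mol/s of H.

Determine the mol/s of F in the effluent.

Conversion of E: E consumed = 1ξ₁ = 0.447 × 198 → ξ₁ = 88.51 mol/s.
H balance: n_H = 0 + 1ξ₁ − 1ξ₂ = 26.3 → ξ₂ = (1·88.51 − 26.3)/1 = 62.21 mol/s.
Outlet amounts (n = n₀ + Σ ν·ξ):
  E: 198 − 1(88.51) = 109.5
  H: 0 + 1(88.51) − 1(62.21) = 26.3
  F: 0 + 3(62.21) = 186.6

187 mol/s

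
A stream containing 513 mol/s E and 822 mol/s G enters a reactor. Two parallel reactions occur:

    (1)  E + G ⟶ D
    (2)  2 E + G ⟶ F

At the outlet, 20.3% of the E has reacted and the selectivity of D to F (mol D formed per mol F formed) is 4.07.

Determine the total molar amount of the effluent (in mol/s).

1230 mol/s

Conversion of E: E consumed = 0.203 × 513 = 104.1 mol/s = 1ξ₁ + 2ξ₂.
Selectivity: 1ξ₁ / (1ξ₂) = 4.07 → ξ₁ = 4.07 ξ₂.
Substitute: (1·4.07 + 2) ξ₂ = 104.1 → ξ₂ = 17.16 mol/s, ξ₁ = 69.83 mol/s.
Outlet amounts (n = n₀ + Σ ν·ξ):
  E: 513 − 1(69.83) − 2(17.16) = 408.9
  G: 822 − 1(69.83) − 1(17.16) = 735
  D: 0 + 1(69.83) = 69.83
  F: 0 + 1(17.16) = 17.16
Total out = 408.9 + 735 + 69.83 + 17.16 = 1231 mol/s.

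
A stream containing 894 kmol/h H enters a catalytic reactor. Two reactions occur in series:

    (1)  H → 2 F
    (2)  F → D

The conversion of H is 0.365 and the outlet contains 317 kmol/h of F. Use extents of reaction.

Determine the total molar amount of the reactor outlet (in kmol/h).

Conversion of H: H consumed = 1ξ₁ = 0.365 × 894 → ξ₁ = 326.3 kmol/h.
F balance: n_F = 0 + 2ξ₁ − 1ξ₂ = 317 → ξ₂ = (2·326.3 − 317)/1 = 335.6 kmol/h.
Outlet amounts (n = n₀ + Σ ν·ξ):
  H: 894 − 1(326.3) = 567.7
  F: 0 + 2(326.3) − 1(335.6) = 317
  D: 0 + 1(335.6) = 335.6
Total out = 567.7 + 317 + 335.6 = 1220 kmol/h.

1220 kmol/h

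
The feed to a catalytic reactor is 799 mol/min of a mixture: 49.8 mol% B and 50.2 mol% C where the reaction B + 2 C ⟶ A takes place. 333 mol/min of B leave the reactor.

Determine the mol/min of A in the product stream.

64.9 mol/min

For B: n = n₀ − 1ξ → 333 = 397.9 − 1ξ, giving ξ = 64.9 mol/min.
Outlet amounts (n = n₀ + ν ξ):
  B: 397.9 − 1(64.9) = 333
  C: 401.1 − 2(64.9) = 271.3
  A: 0 + 1(64.9) = 64.9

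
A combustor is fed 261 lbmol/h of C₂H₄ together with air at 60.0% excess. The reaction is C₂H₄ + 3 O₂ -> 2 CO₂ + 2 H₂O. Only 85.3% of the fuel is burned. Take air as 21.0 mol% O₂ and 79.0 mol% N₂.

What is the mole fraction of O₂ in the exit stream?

0.0939

Stoichiometric O₂ = 3 × 261 = 783 lbmol/h; O₂ fed = 783 × 1.600 = 1253 lbmol/h.
N₂ fed = 1253 × 79/21 = 4713 lbmol/h.
Fuel reacted = 0.853 × 261 → ξ = 222.6 lbmol/h.
Outlet (n = n₀ + ν ξ):
  C₂H₄: 261 − 1(222.6) = 38.37
  O₂: 1253 − 3(222.6) = 584.9
  N₂: 4713 (inert)
  CO₂: 0 + 2(222.6) = 445.3
  H₂O: 0 + 2(222.6) = 445.3
Total out = 6227 lbmol/h; y_O₂ = 584.9 / 6227 = 0.09393.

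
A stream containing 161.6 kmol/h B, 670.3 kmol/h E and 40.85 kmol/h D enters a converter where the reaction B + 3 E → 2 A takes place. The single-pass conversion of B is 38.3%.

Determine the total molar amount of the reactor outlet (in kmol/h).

749 kmol/h

B reacted = 0.383 × 161.6 = 61.89 kmol/h; ν_B = −1, so ξ = 61.89/1 = 61.89 kmol/h.
Outlet amounts (n = n₀ + ν ξ):
  B: 161.6 − 1(61.89) = 99.71
  E: 670.3 − 3(61.89) = 484.6
  A: 0 + 2(61.89) = 123.8
  D: 40.85 (inert)
Total out = 99.71 + 484.6 + 123.8 + 40.85 = 749 kmol/h.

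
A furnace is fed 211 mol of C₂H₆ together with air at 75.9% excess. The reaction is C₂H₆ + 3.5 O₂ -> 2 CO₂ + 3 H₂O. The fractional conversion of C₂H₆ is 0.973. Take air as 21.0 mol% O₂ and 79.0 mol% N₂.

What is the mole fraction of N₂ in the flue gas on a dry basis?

0.831

Stoichiometric O₂ = 3.5 × 211 = 738.5 mol; O₂ fed = 738.5 × 1.759 = 1299 mol.
N₂ fed = 1299 × 79/21 = 4887 mol.
Fuel reacted = 0.973 × 211 → ξ = 205.3 mol.
Outlet (n = n₀ + ν ξ):
  C₂H₆: 211 − 1(205.3) = 5.697
  O₂: 1299 − 3.5(205.3) = 580.5
  N₂: 4887 (inert)
  CO₂: 0 + 2(205.3) = 410.6
  H₂O: 0 + 3(205.3) = 615.9
Dry total = 5884 mol; y_N₂ (dry) = 4887 / 5884 = 0.8306.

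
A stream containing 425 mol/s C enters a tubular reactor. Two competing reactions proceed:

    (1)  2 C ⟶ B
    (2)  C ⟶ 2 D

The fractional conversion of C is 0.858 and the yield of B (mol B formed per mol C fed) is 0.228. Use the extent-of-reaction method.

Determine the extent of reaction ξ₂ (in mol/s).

Yield of B: 1ξ₁ / 425 = 0.228 → ξ₁ = 96.9 mol/s.
Conversion of C: 2ξ₁ + 1ξ₂ = 0.858 × 425 = 364.6 → ξ₂ = 170.8 mol/s.
Outlet amounts (n = n₀ + Σ ν·ξ):
  C: 425 − 2(96.9) − 1(170.8) = 60.35
  B: 0 + 1(96.9) = 96.9
  D: 0 + 2(170.8) = 341.7

ξ₂ = 171 mol/s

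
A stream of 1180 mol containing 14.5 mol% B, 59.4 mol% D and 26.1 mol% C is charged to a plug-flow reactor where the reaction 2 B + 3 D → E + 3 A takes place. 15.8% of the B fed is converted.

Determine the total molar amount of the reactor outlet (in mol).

B reacted = 0.158 × 171.1 = 27.03 mol; ν_B = −2, so ξ = 27.03/2 = 13.52 mol.
Outlet amounts (n = n₀ + ν ξ):
  B: 171.1 − 2(13.52) = 144.1
  D: 700.9 − 3(13.52) = 660.4
  E: 0 + 1(13.52) = 13.52
  A: 0 + 3(13.52) = 40.55
  C: 308 (inert)
Total out = 144.1 + 660.4 + 13.52 + 40.55 + 308 = 1166 mol.

1170 mol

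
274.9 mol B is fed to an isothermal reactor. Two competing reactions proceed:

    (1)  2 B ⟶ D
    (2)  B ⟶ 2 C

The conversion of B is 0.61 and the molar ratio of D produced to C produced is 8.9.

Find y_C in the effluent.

0.0463

Conversion of B: B consumed = 0.61 × 274.9 = 167.7 mol = 2ξ₁ + 1ξ₂.
Selectivity: 1ξ₁ / (2ξ₂) = 8.9 → ξ₁ = 17.8 ξ₂.
Substitute: (2·17.8 + 1) ξ₂ = 167.7 → ξ₂ = 4.582 mol, ξ₁ = 81.55 mol.
Outlet amounts (n = n₀ + Σ ν·ξ):
  B: 274.9 − 2(81.55) − 1(4.582) = 107.2
  D: 0 + 1(81.55) = 81.55
  C: 0 + 2(4.582) = 9.163
Total out = 197.9 mol; y_C = 9.163 / 197.9 = 0.0463.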